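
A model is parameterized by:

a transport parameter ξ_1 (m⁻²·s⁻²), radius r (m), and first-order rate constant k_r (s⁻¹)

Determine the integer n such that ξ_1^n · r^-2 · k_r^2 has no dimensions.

Balance the L exponent: (-2)·n from ξ_1, plus −2·(1) + 2·(0) = -2 from the rest, must sum to zero.
-2n − 2 = 0, so n = -1.

-1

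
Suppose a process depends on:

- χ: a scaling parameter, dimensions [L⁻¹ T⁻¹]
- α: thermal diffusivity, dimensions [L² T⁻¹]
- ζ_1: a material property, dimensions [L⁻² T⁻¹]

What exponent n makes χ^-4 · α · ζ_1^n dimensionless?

3

Balance the L exponent: (-2)·n from ζ_1, plus −4·(-1) + (2) = 6 from the rest, must sum to zero.
-2n + 6 = 0, so n = 3.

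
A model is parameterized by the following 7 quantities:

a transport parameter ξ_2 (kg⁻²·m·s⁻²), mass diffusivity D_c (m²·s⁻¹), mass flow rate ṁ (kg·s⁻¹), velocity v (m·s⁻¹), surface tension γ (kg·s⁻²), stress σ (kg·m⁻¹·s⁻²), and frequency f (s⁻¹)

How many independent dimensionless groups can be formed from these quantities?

There are 7 variables and 3 base dimensions (M, L, T).
The dimension matrix has rank 3.
Independent dimensionless groups: 7 − 3 = 4.

4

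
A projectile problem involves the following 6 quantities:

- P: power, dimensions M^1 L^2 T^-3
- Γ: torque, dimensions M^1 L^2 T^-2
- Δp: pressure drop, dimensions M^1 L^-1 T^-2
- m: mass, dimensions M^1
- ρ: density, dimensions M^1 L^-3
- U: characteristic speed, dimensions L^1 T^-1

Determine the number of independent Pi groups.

3

There are 6 variables and 3 base dimensions (M, L, T).
The dimension matrix has rank 3.
Independent dimensionless groups: 6 − 3 = 3.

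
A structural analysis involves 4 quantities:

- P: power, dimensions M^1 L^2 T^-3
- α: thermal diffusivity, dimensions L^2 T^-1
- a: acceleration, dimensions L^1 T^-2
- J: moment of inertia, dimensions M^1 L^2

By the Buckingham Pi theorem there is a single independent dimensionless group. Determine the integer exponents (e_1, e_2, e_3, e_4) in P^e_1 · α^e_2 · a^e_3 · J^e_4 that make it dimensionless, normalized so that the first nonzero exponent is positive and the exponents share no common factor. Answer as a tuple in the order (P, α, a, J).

(1, 1, -2, -1)

M: e_1·(1) + e_2·(0) + e_3·(0) + e_4·(1) = 0
L: e_1·(2) + e_2·(2) + e_3·(1) + e_4·(2) = 0
T: e_1·(-3) + e_2·(-1) + e_3·(-2) + e_4·(0) = 0
Solving this homogeneous linear system for the smallest-integer solution (first nonzero entry positive) gives (1, 1, -2, -1).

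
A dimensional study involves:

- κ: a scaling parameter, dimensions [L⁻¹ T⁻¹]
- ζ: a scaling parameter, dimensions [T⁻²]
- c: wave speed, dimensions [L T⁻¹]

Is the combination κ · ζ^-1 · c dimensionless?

yes

Sum the exponent of each base dimension across the product:
  L: [κ]_L − [ζ]_L + [c]_L = (-1) − (0) + (1) = 0
  T: [κ]_T − [ζ]_T + [c]_T = (-1) − (-2) + (-1) = 0
All base exponents vanish — dimensionless.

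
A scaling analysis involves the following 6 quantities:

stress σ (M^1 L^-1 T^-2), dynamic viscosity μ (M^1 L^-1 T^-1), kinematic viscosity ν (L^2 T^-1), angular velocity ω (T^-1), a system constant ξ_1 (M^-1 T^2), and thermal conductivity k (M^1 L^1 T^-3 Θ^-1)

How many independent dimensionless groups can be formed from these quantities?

There are 6 variables and 4 base dimensions (M, L, T, Θ).
The dimension matrix has rank 4.
Independent dimensionless groups: 6 − 4 = 2.

2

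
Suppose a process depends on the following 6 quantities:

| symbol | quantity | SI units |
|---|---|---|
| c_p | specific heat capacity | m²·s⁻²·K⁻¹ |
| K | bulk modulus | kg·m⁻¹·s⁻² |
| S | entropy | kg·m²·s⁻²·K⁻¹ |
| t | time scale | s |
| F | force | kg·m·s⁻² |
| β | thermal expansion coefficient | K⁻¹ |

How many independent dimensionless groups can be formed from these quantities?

2

There are 6 variables and 4 base dimensions (M, L, T, Θ).
The dimension matrix has rank 4.
Independent dimensionless groups: 6 − 4 = 2.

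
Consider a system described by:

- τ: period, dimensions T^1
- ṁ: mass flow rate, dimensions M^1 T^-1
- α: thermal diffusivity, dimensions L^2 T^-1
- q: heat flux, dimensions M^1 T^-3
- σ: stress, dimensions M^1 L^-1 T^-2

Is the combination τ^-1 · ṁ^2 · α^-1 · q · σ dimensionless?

Sum the exponent of each base dimension across the product:
  M: −[τ]_M + 2·[ṁ]_M − [α]_M + [q]_M + [σ]_M = −(0) + 2·(1) − (0) + (1) + (1) = 4
  L: −[τ]_L + 2·[ṁ]_L − [α]_L + [q]_L + [σ]_L = −(0) + 2·(0) − (2) + (0) + (-1) = -3
  T: −[τ]_T + 2·[ṁ]_T − [α]_T + [q]_T + [σ]_T = −(1) + 2·(-1) − (-1) + (-3) + (-2) = -7
Net dimensions [M⁴ L⁻³ T⁻⁷] ≠ [1] — not dimensionless.

no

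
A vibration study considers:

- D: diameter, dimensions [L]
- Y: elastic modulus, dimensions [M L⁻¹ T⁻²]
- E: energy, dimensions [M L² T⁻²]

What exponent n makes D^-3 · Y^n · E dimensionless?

Balance the M exponent: (1)·n from Y, plus −3·(0) + (1) = 1 from the rest, must sum to zero.
n + 1 = 0, so n = -1.

-1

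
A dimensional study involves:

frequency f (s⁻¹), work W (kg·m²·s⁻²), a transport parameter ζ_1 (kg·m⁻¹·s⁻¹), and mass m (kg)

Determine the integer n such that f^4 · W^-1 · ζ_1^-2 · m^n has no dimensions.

3

Balance the M exponent: (1)·n from m, plus 4·(0) − (1) − 2·(1) = -3 from the rest, must sum to zero.
n − 3 = 0, so n = 3.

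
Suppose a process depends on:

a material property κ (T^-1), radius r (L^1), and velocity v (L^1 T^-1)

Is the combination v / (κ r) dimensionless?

yes

Sum the exponent of each base dimension across the product:
  L: −[κ]_L − [r]_L + [v]_L = −(0) − (1) + (1) = 0
  T: −[κ]_T − [r]_T + [v]_T = −(-1) − (0) + (-1) = 0
All base exponents vanish — dimensionless.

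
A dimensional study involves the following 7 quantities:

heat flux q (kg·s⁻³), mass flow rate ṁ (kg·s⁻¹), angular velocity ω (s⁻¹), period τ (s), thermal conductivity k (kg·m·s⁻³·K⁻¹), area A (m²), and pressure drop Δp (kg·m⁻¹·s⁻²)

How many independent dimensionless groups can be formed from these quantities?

There are 7 variables and 4 base dimensions (M, L, T, Θ).
The dimension matrix has rank 4.
Independent dimensionless groups: 7 − 4 = 3.

3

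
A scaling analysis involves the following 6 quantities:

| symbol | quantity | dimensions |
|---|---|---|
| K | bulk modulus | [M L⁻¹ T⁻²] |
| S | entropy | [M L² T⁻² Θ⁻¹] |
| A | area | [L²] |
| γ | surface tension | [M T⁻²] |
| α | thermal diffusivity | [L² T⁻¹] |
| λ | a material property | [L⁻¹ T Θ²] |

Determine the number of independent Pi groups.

2

There are 6 variables and 4 base dimensions (M, L, T, Θ).
The dimension matrix has rank 4.
Independent dimensionless groups: 6 − 4 = 2.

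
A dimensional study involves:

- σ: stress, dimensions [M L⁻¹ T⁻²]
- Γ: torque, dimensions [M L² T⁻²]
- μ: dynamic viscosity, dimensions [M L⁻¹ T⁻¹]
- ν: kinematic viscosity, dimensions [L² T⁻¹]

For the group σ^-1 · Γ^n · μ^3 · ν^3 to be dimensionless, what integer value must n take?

Balance the M exponent: (1)·n from Γ, plus −(1) + 3·(1) + 3·(0) = 2 from the rest, must sum to zero.
n + 2 = 0, so n = -2.

-2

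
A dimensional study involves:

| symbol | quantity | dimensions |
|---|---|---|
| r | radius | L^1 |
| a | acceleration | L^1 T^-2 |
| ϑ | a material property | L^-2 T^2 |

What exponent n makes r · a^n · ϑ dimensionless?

Balance the L exponent: (1)·n from a, plus (1) + (-2) = -1 from the rest, must sum to zero.
n − 1 = 0, so n = 1.

1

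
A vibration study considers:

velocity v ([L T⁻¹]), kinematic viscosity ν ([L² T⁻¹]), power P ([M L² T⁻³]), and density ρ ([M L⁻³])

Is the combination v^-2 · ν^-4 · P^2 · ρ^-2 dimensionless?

yes

Sum the exponent of each base dimension across the product:
  M: −2·[v]_M − 4·[ν]_M + 2·[P]_M − 2·[ρ]_M = −2·(0) − 4·(0) + 2·(1) − 2·(1) = 0
  L: −2·[v]_L − 4·[ν]_L + 2·[P]_L − 2·[ρ]_L = −2·(1) − 4·(2) + 2·(2) − 2·(-3) = 0
  T: −2·[v]_T − 4·[ν]_T + 2·[P]_T − 2·[ρ]_T = −2·(-1) − 4·(-1) + 2·(-3) − 2·(0) = 0
All base exponents vanish — dimensionless.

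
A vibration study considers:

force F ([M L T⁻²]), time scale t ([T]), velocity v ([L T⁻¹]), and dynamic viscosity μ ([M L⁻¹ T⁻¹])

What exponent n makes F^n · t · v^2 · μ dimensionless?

-1

Balance the M exponent: (1)·n from F, plus (0) + 2·(0) + (1) = 1 from the rest, must sum to zero.
n + 1 = 0, so n = -1.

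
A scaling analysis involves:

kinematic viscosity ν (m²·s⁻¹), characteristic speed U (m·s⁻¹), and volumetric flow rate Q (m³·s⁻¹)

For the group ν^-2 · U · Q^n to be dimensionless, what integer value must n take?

1

Balance the L exponent: (3)·n from Q, plus −2·(2) + (1) = -3 from the rest, must sum to zero.
3n − 3 = 0, so n = 1.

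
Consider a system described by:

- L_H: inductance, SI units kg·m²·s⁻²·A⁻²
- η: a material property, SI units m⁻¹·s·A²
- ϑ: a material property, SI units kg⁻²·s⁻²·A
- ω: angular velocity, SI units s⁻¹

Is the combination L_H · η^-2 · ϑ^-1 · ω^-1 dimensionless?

no

Sum the exponent of each base dimension across the product:
  M: [L_H]_M − 2·[η]_M − [ϑ]_M − [ω]_M = (1) − 2·(0) − (-2) − (0) = 3
  L: [L_H]_L − 2·[η]_L − [ϑ]_L − [ω]_L = (2) − 2·(-1) − (0) − (0) = 4
  T: [L_H]_T − 2·[η]_T − [ϑ]_T − [ω]_T = (-2) − 2·(1) − (-2) − (-1) = -1
  I: [L_H]_I − 2·[η]_I − [ϑ]_I − [ω]_I = (-2) − 2·(2) − (1) − (0) = -7
Net dimensions [M³ L⁴ T⁻¹ I⁻⁷] ≠ [1] — not dimensionless.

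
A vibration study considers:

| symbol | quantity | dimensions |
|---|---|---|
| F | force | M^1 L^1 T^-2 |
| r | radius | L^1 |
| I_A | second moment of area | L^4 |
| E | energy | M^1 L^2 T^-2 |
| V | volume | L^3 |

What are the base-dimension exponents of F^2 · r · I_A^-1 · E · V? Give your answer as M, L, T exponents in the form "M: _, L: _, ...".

M: 3, L: 4, T: -6

Collect each base-dimension exponent across the product:
  M: 2·(1) + (0) − (0) + (1) + (0) = 3
  L: 2·(1) + (1) − (4) + (2) + (3) = 4
  T: 2·(-2) + (0) − (0) + (-2) + (0) = -6
So the dimensions are [M³ L⁴ T⁻⁶].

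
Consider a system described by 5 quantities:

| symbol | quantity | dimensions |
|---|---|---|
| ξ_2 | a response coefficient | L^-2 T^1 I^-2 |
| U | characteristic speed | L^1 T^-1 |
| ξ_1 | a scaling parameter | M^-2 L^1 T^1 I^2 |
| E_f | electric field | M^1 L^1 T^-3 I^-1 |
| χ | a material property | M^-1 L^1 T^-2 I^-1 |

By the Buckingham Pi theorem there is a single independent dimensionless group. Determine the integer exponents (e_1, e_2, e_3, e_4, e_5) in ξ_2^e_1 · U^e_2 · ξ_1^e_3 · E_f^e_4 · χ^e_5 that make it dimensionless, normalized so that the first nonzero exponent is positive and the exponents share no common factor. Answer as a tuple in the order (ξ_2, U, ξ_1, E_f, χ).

M: e_1·(0) + e_2·(0) + e_3·(-2) + e_4·(1) + e_5·(-1) = 0
L: e_1·(-2) + e_2·(1) + e_3·(1) + e_4·(1) + e_5·(1) = 0
T: e_1·(1) + e_2·(-1) + e_3·(1) + e_4·(-3) + e_5·(-2) = 0
I: e_1·(-2) + e_2·(0) + e_3·(2) + e_4·(-1) + e_5·(-1) = 0
Solving this homogeneous linear system for the smallest-integer solution (first nonzero entry positive) gives (1, 1, 1, 1, -1).

(1, 1, 1, 1, -1)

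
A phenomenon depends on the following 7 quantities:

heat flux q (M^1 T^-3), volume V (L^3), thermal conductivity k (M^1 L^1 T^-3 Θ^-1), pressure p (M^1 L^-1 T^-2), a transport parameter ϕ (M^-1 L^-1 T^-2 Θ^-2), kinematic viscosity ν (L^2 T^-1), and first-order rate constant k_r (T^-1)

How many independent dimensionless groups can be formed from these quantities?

There are 7 variables and 4 base dimensions (M, L, T, Θ).
The dimension matrix has rank 4.
Independent dimensionless groups: 7 − 4 = 3.

3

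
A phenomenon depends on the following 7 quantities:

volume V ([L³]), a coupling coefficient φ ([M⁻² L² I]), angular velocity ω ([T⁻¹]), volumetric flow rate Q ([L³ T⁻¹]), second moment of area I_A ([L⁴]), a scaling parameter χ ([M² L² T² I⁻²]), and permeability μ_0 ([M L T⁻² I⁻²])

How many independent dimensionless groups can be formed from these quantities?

3

There are 7 variables and 4 base dimensions (M, L, T, I).
The dimension matrix has rank 4.
Independent dimensionless groups: 7 − 4 = 3.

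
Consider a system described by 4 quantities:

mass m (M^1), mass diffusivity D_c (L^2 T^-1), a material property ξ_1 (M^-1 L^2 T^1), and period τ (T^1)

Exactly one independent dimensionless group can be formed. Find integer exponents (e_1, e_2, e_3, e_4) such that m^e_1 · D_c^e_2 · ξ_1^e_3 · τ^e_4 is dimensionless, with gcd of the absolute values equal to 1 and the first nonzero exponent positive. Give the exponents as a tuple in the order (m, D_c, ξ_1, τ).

(1, -1, 1, -2)

M: e_1·(1) + e_2·(0) + e_3·(-1) + e_4·(0) = 0
L: e_1·(0) + e_2·(2) + e_3·(2) + e_4·(0) = 0
T: e_1·(0) + e_2·(-1) + e_3·(1) + e_4·(1) = 0
Solving this homogeneous linear system for the smallest-integer solution (first nonzero entry positive) gives (1, -1, 1, -2).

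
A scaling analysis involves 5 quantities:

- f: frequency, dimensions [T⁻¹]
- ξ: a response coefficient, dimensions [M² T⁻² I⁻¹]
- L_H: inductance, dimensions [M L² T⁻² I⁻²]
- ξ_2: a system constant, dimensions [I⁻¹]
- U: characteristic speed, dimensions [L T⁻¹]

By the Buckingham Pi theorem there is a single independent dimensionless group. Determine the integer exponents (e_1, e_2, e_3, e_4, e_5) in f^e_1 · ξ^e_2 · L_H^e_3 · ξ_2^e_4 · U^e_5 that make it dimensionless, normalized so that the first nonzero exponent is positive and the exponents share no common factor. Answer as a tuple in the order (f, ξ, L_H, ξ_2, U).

(2, -1, 2, -3, -4)

M: e_1·(0) + e_2·(2) + e_3·(1) + e_4·(0) + e_5·(0) = 0
L: e_1·(0) + e_2·(0) + e_3·(2) + e_4·(0) + e_5·(1) = 0
T: e_1·(-1) + e_2·(-2) + e_3·(-2) + e_4·(0) + e_5·(-1) = 0
I: e_1·(0) + e_2·(-1) + e_3·(-2) + e_4·(-1) + e_5·(0) = 0
Solving this homogeneous linear system for the smallest-integer solution (first nonzero entry positive) gives (2, -1, 2, -3, -4).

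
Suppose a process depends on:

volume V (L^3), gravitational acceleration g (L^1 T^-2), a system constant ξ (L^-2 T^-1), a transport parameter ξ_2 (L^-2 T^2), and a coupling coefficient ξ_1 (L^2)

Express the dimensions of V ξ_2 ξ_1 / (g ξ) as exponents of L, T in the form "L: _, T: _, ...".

Collect each base-dimension exponent across the product:
  L: (3) − (1) − (-2) + (-2) + (2) = 4
  T: (0) − (-2) − (-1) + (2) + (0) = 5
So the dimensions are [L⁴ T⁵].

L: 4, T: 5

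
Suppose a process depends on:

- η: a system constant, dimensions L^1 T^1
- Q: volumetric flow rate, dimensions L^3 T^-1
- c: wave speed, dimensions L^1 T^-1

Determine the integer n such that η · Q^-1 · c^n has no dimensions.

Balance the L exponent: (1)·n from c, plus (1) − (3) = -2 from the rest, must sum to zero.
n − 2 = 0, so n = 2.

2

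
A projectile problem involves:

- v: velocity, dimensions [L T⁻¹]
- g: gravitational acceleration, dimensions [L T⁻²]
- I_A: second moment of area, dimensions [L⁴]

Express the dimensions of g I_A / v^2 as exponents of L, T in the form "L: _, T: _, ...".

Collect each base-dimension exponent across the product:
  L: −2·(1) + (1) + (4) = 3
  T: −2·(-1) + (-2) + (0) = 0
So the dimensions are [L³].

L: 3, T: 0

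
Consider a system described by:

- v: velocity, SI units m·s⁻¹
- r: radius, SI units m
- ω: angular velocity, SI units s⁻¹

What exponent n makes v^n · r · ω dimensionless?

Balance the L exponent: (1)·n from v, plus (1) + (0) = 1 from the rest, must sum to zero.
n + 1 = 0, so n = -1.

-1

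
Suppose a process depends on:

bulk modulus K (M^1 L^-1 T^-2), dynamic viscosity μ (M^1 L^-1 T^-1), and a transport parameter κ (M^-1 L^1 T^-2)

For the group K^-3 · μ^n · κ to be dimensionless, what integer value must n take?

Balance the M exponent: (1)·n from μ, plus −3·(1) + (-1) = -4 from the rest, must sum to zero.
n − 4 = 0, so n = 4.

4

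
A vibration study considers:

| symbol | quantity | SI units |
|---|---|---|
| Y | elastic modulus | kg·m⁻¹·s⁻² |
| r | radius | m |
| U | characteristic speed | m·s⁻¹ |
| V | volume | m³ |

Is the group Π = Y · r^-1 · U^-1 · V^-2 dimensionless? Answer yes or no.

no

Sum the exponent of each base dimension across the product:
  M: [Y]_M − [r]_M − [U]_M − 2·[V]_M = (1) − (0) − (0) − 2·(0) = 1
  L: [Y]_L − [r]_L − [U]_L − 2·[V]_L = (-1) − (1) − (1) − 2·(3) = -9
  T: [Y]_T − [r]_T − [U]_T − 2·[V]_T = (-2) − (0) − (-1) − 2·(0) = -1
Net dimensions [M L⁻⁹ T⁻¹] ≠ [1] — not dimensionless.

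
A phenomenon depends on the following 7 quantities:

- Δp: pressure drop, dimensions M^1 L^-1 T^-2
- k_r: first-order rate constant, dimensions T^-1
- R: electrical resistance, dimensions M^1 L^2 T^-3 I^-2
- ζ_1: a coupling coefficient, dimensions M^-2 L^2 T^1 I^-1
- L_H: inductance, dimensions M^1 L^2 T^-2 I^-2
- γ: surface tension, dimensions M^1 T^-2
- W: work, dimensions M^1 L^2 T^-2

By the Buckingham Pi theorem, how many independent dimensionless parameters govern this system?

3

There are 7 variables and 4 base dimensions (M, L, T, I).
The dimension matrix has rank 4.
Independent dimensionless groups: 7 − 4 = 3.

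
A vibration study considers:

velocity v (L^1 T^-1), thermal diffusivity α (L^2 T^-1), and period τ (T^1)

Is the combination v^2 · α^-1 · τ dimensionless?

Sum the exponent of each base dimension across the product:
  M: 2·[v]_M − [α]_M + [τ]_M = 2·(0) − (0) + (0) = 0
  L: 2·[v]_L − [α]_L + [τ]_L = 2·(1) − (2) + (0) = 0
  T: 2·[v]_T − [α]_T + [τ]_T = 2·(-1) − (-1) + (1) = 0
All base exponents vanish — dimensionless.

yes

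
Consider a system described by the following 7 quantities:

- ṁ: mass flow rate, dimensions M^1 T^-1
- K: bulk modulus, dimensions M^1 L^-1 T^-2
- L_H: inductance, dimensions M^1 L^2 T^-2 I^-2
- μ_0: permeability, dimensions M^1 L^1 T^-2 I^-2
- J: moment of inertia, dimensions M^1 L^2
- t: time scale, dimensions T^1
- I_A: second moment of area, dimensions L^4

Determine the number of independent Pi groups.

3

There are 7 variables and 4 base dimensions (M, L, T, I).
The dimension matrix has rank 4.
Independent dimensionless groups: 7 − 4 = 3.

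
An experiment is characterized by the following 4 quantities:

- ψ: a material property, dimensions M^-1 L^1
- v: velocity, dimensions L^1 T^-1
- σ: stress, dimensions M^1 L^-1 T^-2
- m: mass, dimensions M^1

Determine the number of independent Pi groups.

There are 4 variables and 3 base dimensions (M, L, T).
The dimension matrix has rank 3.
Independent dimensionless groups: 4 − 3 = 1.

1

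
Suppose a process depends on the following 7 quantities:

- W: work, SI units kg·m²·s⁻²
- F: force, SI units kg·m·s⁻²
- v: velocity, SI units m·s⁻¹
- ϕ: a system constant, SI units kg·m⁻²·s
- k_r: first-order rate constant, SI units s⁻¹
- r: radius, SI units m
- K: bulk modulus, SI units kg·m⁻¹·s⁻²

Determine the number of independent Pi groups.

4

There are 7 variables and 3 base dimensions (M, L, T).
The dimension matrix has rank 3.
Independent dimensionless groups: 7 − 3 = 4.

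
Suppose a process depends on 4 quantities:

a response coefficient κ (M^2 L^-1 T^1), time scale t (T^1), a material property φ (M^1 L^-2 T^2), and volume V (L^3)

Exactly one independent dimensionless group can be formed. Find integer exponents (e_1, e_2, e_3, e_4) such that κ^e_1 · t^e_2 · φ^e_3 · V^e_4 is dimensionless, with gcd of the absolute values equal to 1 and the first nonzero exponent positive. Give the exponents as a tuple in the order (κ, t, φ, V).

(1, 3, -2, -1)

M: e_1·(2) + e_2·(0) + e_3·(1) + e_4·(0) = 0
L: e_1·(-1) + e_2·(0) + e_3·(-2) + e_4·(3) = 0
T: e_1·(1) + e_2·(1) + e_3·(2) + e_4·(0) = 0
Solving this homogeneous linear system for the smallest-integer solution (first nonzero entry positive) gives (1, 3, -2, -1).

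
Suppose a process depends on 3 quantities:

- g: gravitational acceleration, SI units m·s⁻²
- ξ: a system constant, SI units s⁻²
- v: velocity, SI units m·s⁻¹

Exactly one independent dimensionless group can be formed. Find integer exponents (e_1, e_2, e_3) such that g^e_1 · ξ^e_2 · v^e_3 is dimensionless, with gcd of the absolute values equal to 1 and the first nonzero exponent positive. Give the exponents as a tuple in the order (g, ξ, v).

(2, -1, -2)

L: e_1·(1) + e_2·(0) + e_3·(1) = 0
T: e_1·(-2) + e_2·(-2) + e_3·(-1) = 0
Solving this homogeneous linear system for the smallest-integer solution (first nonzero entry positive) gives (2, -1, -2).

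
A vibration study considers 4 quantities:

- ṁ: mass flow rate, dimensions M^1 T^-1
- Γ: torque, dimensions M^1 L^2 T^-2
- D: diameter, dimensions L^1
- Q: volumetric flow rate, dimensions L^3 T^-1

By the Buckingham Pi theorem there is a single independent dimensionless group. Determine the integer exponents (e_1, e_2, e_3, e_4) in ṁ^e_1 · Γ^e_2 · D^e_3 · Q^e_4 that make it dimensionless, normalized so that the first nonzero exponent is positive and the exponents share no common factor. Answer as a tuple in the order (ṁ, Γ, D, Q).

(1, -1, -1, 1)

M: e_1·(1) + e_2·(1) + e_3·(0) + e_4·(0) = 0
L: e_1·(0) + e_2·(2) + e_3·(1) + e_4·(3) = 0
T: e_1·(-1) + e_2·(-2) + e_3·(0) + e_4·(-1) = 0
Solving this homogeneous linear system for the smallest-integer solution (first nonzero entry positive) gives (1, -1, -1, 1).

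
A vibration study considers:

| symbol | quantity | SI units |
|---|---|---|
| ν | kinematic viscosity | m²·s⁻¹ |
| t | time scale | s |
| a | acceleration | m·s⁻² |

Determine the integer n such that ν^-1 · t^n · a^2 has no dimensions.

Balance the T exponent: (1)·n from t, plus −(-1) + 2·(-2) = -3 from the rest, must sum to zero.
n − 3 = 0, so n = 3.

3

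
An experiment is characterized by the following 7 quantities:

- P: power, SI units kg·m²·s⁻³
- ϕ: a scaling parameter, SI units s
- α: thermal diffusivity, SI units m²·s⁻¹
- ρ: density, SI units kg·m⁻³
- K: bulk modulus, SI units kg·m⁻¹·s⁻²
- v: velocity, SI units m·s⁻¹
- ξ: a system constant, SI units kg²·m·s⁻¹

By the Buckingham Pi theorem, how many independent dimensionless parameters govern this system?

There are 7 variables and 3 base dimensions (M, L, T).
The dimension matrix has rank 3.
Independent dimensionless groups: 7 − 3 = 4.

4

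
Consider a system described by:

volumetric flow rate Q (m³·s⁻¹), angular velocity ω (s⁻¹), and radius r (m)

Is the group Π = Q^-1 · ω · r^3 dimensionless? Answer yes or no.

yes

Sum the exponent of each base dimension across the product:
  L: −[Q]_L + [ω]_L + 3·[r]_L = −(3) + (0) + 3·(1) = 0
  T: −[Q]_T + [ω]_T + 3·[r]_T = −(-1) + (-1) + 3·(0) = 0
All base exponents vanish — dimensionless.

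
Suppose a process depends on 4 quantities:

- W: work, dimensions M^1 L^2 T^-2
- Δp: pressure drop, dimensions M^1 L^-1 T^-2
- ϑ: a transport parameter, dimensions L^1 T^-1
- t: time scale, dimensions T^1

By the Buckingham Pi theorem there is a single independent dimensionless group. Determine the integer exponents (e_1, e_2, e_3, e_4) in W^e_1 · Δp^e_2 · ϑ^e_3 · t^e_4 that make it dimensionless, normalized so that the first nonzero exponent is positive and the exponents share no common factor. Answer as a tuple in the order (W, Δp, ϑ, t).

(1, -1, -3, -3)

M: e_1·(1) + e_2·(1) + e_3·(0) + e_4·(0) = 0
L: e_1·(2) + e_2·(-1) + e_3·(1) + e_4·(0) = 0
T: e_1·(-2) + e_2·(-2) + e_3·(-1) + e_4·(1) = 0
Solving this homogeneous linear system for the smallest-integer solution (first nonzero entry positive) gives (1, -1, -3, -3).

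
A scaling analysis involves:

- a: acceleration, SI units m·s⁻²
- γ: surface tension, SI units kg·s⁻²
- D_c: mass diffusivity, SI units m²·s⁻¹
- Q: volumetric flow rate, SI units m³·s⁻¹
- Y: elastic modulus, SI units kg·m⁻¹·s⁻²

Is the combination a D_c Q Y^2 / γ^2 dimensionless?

no

Sum the exponent of each base dimension across the product:
  M: [a]_M − 2·[γ]_M + [D_c]_M + [Q]_M + 2·[Y]_M = (0) − 2·(1) + (0) + (0) + 2·(1) = 0
  L: [a]_L − 2·[γ]_L + [D_c]_L + [Q]_L + 2·[Y]_L = (1) − 2·(0) + (2) + (3) + 2·(-1) = 4
  T: [a]_T − 2·[γ]_T + [D_c]_T + [Q]_T + 2·[Y]_T = (-2) − 2·(-2) + (-1) + (-1) + 2·(-2) = -4
Net dimensions [L⁴ T⁻⁴] ≠ [1] — not dimensionless.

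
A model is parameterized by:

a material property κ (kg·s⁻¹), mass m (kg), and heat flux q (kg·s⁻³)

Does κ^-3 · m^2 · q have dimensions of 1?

Sum the exponent of each base dimension across the product:
  M: −3·[κ]_M + 2·[m]_M + [q]_M = −3·(1) + 2·(1) + (1) = 0
  L: −3·[κ]_L + 2·[m]_L + [q]_L = −3·(0) + 2·(0) + (0) = 0
  T: −3·[κ]_T + 2·[m]_T + [q]_T = −3·(-1) + 2·(0) + (-3) = 0
All base exponents vanish — dimensionless.

yes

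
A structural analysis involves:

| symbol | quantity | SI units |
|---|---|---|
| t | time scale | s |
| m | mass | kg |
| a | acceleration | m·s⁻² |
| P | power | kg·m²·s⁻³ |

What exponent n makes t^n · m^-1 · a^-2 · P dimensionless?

-1

Balance the T exponent: (1)·n from t, plus −(0) − 2·(-2) + (-3) = 1 from the rest, must sum to zero.
n + 1 = 0, so n = -1.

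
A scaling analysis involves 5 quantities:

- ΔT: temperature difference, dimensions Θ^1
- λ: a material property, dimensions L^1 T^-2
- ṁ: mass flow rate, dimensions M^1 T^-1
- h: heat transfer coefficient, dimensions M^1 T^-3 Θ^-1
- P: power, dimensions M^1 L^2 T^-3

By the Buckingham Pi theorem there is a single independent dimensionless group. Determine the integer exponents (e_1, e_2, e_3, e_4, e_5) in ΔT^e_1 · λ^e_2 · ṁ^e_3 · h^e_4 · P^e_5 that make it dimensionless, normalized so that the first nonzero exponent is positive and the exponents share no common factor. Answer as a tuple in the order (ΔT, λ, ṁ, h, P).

(1, -2, -2, 1, 1)

M: e_1·(0) + e_2·(0) + e_3·(1) + e_4·(1) + e_5·(1) = 0
L: e_1·(0) + e_2·(1) + e_3·(0) + e_4·(0) + e_5·(2) = 0
T: e_1·(0) + e_2·(-2) + e_3·(-1) + e_4·(-3) + e_5·(-3) = 0
Θ: e_1·(1) + e_2·(0) + e_3·(0) + e_4·(-1) + e_5·(0) = 0
Solving this homogeneous linear system for the smallest-integer solution (first nonzero entry positive) gives (1, -2, -2, 1, 1).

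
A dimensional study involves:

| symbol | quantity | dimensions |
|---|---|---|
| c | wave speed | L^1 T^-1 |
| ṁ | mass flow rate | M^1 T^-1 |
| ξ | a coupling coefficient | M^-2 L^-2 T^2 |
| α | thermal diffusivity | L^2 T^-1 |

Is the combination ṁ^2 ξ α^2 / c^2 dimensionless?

yes

Sum the exponent of each base dimension across the product:
  M: −2·[c]_M + 2·[ṁ]_M + [ξ]_M + 2·[α]_M = −2·(0) + 2·(1) + (-2) + 2·(0) = 0
  L: −2·[c]_L + 2·[ṁ]_L + [ξ]_L + 2·[α]_L = −2·(1) + 2·(0) + (-2) + 2·(2) = 0
  T: −2·[c]_T + 2·[ṁ]_T + [ξ]_T + 2·[α]_T = −2·(-1) + 2·(-1) + (2) + 2·(-1) = 0
All base exponents vanish — dimensionless.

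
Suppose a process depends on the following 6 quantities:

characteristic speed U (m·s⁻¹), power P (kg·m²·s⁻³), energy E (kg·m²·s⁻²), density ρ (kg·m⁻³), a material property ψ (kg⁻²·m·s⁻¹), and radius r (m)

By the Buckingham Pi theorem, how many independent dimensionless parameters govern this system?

3

There are 6 variables and 3 base dimensions (M, L, T).
The dimension matrix has rank 3.
Independent dimensionless groups: 6 − 3 = 3.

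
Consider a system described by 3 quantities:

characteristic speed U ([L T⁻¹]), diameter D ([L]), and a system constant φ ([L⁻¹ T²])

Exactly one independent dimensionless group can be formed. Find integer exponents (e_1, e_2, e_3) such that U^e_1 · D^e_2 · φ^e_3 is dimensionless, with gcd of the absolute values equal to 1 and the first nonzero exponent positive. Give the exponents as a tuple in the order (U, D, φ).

(2, -1, 1)

L: e_1·(1) + e_2·(1) + e_3·(-1) = 0
T: e_1·(-1) + e_2·(0) + e_3·(2) = 0
Solving this homogeneous linear system for the smallest-integer solution (first nonzero entry positive) gives (2, -1, 1).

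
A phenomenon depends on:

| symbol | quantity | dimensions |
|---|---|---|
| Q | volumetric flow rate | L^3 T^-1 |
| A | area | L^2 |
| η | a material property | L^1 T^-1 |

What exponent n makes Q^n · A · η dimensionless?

Balance the L exponent: (3)·n from Q, plus (2) + (1) = 3 from the rest, must sum to zero.
3n + 3 = 0, so n = -1.

-1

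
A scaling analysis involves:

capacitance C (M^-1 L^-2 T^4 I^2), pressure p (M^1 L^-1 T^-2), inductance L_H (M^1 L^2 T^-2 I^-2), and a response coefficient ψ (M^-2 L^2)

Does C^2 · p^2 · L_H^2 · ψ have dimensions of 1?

yes

Sum the exponent of each base dimension across the product:
  M: 2·[C]_M + 2·[p]_M + 2·[L_H]_M + [ψ]_M = 2·(-1) + 2·(1) + 2·(1) + (-2) = 0
  L: 2·[C]_L + 2·[p]_L + 2·[L_H]_L + [ψ]_L = 2·(-2) + 2·(-1) + 2·(2) + (2) = 0
  T: 2·[C]_T + 2·[p]_T + 2·[L_H]_T + [ψ]_T = 2·(4) + 2·(-2) + 2·(-2) + (0) = 0
  I: 2·[C]_I + 2·[p]_I + 2·[L_H]_I + [ψ]_I = 2·(2) + 2·(0) + 2·(-2) + (0) = 0
All base exponents vanish — dimensionless.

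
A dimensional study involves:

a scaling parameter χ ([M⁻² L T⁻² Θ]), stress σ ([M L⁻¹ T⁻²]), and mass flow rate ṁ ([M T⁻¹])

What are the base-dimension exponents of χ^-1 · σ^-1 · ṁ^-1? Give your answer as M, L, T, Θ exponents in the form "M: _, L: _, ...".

Collect each base-dimension exponent across the product:
  M: −(-2) − (1) − (1) = 0
  L: −(1) − (-1) − (0) = 0
  T: −(-2) − (-2) − (-1) = 5
  Θ: −(1) − (0) − (0) = -1
So the dimensions are [T⁵ Θ⁻¹].

M: 0, L: 0, T: 5, Θ: -1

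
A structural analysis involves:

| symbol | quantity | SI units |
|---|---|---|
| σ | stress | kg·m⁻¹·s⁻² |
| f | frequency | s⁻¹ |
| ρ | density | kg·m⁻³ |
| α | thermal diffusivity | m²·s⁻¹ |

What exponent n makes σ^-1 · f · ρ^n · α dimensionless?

Balance the M exponent: (1)·n from ρ, plus −(1) + (0) + (0) = -1 from the rest, must sum to zero.
n − 1 = 0, so n = 1.

1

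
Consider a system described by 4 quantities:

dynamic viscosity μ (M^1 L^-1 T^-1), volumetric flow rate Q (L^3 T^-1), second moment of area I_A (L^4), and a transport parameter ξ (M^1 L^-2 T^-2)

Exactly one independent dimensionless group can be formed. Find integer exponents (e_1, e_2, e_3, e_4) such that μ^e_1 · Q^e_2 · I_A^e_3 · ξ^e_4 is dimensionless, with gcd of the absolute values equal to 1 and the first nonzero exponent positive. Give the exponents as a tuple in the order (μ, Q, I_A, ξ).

M: e_1·(1) + e_2·(0) + e_3·(0) + e_4·(1) = 0
L: e_1·(-1) + e_2·(3) + e_3·(4) + e_4·(-2) = 0
T: e_1·(-1) + e_2·(-1) + e_3·(0) + e_4·(-2) = 0
Solving this homogeneous linear system for the smallest-integer solution (first nonzero entry positive) gives (1, 1, -1, -1).

(1, 1, -1, -1)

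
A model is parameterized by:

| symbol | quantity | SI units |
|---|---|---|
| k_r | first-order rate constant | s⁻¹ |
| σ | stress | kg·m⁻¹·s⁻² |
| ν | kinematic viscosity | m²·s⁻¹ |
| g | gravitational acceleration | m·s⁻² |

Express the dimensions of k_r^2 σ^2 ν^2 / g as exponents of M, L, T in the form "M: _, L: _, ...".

M: 2, L: 1, T: -6

Collect each base-dimension exponent across the product:
  M: 2·(0) + 2·(1) + 2·(0) − (0) = 2
  L: 2·(0) + 2·(-1) + 2·(2) − (1) = 1
  T: 2·(-1) + 2·(-2) + 2·(-1) − (-2) = -6
So the dimensions are [M² L T⁻⁶].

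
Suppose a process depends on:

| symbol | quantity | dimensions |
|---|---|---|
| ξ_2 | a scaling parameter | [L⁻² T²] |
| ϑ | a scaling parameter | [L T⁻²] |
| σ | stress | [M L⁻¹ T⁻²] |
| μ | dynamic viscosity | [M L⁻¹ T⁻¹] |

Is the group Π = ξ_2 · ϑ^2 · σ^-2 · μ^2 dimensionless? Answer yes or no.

yes

Sum the exponent of each base dimension across the product:
  M: [ξ_2]_M + 2·[ϑ]_M − 2·[σ]_M + 2·[μ]_M = (0) + 2·(0) − 2·(1) + 2·(1) = 0
  L: [ξ_2]_L + 2·[ϑ]_L − 2·[σ]_L + 2·[μ]_L = (-2) + 2·(1) − 2·(-1) + 2·(-1) = 0
  T: [ξ_2]_T + 2·[ϑ]_T − 2·[σ]_T + 2·[μ]_T = (2) + 2·(-2) − 2·(-2) + 2·(-1) = 0
All base exponents vanish — dimensionless.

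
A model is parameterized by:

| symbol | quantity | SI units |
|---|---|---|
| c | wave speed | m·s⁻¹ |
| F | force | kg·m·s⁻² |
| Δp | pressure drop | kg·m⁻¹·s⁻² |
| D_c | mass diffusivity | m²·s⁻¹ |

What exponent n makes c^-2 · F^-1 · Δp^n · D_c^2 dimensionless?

1

Balance the M exponent: (1)·n from Δp, plus −2·(0) − (1) + 2·(0) = -1 from the rest, must sum to zero.
n − 1 = 0, so n = 1.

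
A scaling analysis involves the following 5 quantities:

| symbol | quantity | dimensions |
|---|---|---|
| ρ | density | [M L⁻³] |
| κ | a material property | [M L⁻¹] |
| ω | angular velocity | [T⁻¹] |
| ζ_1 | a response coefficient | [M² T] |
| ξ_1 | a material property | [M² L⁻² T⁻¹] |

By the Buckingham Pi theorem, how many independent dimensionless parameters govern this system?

2

There are 5 variables and 3 base dimensions (M, L, T).
The dimension matrix has rank 3.
Independent dimensionless groups: 5 − 3 = 2.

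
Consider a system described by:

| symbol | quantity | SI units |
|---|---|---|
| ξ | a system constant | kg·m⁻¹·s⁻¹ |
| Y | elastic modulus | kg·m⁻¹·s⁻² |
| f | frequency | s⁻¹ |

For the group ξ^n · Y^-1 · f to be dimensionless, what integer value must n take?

1

Balance the M exponent: (1)·n from ξ, plus −(1) + (0) = -1 from the rest, must sum to zero.
n − 1 = 0, so n = 1.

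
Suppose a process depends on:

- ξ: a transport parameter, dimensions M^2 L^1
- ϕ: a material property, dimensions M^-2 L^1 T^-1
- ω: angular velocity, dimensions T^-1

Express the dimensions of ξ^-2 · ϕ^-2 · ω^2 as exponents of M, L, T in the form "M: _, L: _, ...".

Collect each base-dimension exponent across the product:
  M: −2·(2) − 2·(-2) + 2·(0) = 0
  L: −2·(1) − 2·(1) + 2·(0) = -4
  T: −2·(0) − 2·(-1) + 2·(-1) = 0
So the dimensions are [L⁻⁴].

M: 0, L: -4, T: 0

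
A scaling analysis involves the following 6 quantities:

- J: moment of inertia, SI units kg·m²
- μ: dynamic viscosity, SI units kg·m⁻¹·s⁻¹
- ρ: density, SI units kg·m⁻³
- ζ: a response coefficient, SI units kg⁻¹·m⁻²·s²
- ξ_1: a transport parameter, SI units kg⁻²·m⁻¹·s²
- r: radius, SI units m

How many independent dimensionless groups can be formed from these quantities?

3

There are 6 variables and 3 base dimensions (M, L, T).
The dimension matrix has rank 3.
Independent dimensionless groups: 6 − 3 = 3.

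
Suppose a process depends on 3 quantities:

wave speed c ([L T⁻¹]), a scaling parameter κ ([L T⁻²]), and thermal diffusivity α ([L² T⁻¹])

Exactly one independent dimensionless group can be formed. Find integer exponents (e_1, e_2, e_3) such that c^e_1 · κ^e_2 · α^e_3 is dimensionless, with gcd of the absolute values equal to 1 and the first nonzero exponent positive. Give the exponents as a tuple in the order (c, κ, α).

(3, -1, -1)

L: e_1·(1) + e_2·(1) + e_3·(2) = 0
T: e_1·(-1) + e_2·(-2) + e_3·(-1) = 0
Solving this homogeneous linear system for the smallest-integer solution (first nonzero entry positive) gives (3, -1, -1).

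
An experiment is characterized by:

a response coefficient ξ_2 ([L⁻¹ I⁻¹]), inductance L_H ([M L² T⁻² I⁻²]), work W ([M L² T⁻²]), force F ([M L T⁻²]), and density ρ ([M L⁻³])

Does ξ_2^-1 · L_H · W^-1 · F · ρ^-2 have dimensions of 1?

Sum the exponent of each base dimension across the product:
  M: −[ξ_2]_M + [L_H]_M − [W]_M + [F]_M − 2·[ρ]_M = −(0) + (1) − (1) + (1) − 2·(1) = -1
  L: −[ξ_2]_L + [L_H]_L − [W]_L + [F]_L − 2·[ρ]_L = −(-1) + (2) − (2) + (1) − 2·(-3) = 8
  T: −[ξ_2]_T + [L_H]_T − [W]_T + [F]_T − 2·[ρ]_T = −(0) + (-2) − (-2) + (-2) − 2·(0) = -2
  I: −[ξ_2]_I + [L_H]_I − [W]_I + [F]_I − 2·[ρ]_I = −(-1) + (-2) − (0) + (0) − 2·(0) = -1
Net dimensions [M⁻¹ L⁸ T⁻² I⁻¹] ≠ [1] — not dimensionless.

no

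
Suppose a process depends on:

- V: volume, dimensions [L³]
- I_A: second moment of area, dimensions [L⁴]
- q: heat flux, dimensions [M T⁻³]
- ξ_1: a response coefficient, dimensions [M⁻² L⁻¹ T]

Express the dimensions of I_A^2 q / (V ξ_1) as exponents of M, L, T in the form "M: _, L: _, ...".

M: 3, L: 6, T: -4

Collect each base-dimension exponent across the product:
  M: −(0) + 2·(0) + (1) − (-2) = 3
  L: −(3) + 2·(4) + (0) − (-1) = 6
  T: −(0) + 2·(0) + (-3) − (1) = -4
So the dimensions are [M³ L⁶ T⁻⁴].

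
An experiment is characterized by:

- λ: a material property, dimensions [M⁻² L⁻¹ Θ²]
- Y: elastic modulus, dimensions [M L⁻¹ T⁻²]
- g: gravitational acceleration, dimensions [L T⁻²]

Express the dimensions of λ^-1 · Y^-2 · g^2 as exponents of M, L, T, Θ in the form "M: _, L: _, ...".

Collect each base-dimension exponent across the product:
  M: −(-2) − 2·(1) + 2·(0) = 0
  L: −(-1) − 2·(-1) + 2·(1) = 5
  T: −(0) − 2·(-2) + 2·(-2) = 0
  Θ: −(2) − 2·(0) + 2·(0) = -2
So the dimensions are [L⁵ Θ⁻²].

M: 0, L: 5, T: 0, Θ: -2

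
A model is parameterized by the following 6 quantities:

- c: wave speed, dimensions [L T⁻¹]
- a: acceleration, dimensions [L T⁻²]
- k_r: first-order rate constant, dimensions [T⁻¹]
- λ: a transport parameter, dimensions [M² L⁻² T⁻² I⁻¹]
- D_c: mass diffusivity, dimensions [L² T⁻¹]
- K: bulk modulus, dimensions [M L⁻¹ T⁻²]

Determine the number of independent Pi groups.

2

There are 6 variables and 4 base dimensions (M, L, T, I).
The dimension matrix has rank 4.
Independent dimensionless groups: 6 − 4 = 2.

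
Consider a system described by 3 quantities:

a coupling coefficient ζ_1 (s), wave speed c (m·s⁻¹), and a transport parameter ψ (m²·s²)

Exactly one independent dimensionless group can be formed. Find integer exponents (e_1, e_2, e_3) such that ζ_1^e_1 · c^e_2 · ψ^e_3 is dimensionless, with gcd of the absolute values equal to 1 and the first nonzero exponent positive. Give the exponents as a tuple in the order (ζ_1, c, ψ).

L: e_1·(0) + e_2·(1) + e_3·(2) = 0
T: e_1·(1) + e_2·(-1) + e_3·(2) = 0
Solving this homogeneous linear system for the smallest-integer solution (first nonzero entry positive) gives (4, 2, -1).

(4, 2, -1)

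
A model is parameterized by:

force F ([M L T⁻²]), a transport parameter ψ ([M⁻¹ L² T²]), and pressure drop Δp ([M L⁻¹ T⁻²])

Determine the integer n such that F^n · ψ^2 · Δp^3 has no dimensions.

Balance the M exponent: (1)·n from F, plus 2·(-1) + 3·(1) = 1 from the rest, must sum to zero.
n + 1 = 0, so n = -1.

-1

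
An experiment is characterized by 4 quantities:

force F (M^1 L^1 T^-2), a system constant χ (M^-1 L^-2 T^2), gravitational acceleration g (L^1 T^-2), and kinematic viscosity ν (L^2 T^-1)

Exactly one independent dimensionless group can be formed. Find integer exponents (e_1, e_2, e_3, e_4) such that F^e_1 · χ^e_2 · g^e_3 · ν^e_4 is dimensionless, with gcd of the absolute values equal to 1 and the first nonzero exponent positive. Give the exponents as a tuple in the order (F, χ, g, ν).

M: e_1·(1) + e_2·(-1) + e_3·(0) + e_4·(0) = 0
L: e_1·(1) + e_2·(-2) + e_3·(1) + e_4·(2) = 0
T: e_1·(-2) + e_2·(2) + e_3·(-2) + e_4·(-1) = 0
Solving this homogeneous linear system for the smallest-integer solution (first nonzero entry positive) gives (3, 3, -1, 2).

(3, 3, -1, 2)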